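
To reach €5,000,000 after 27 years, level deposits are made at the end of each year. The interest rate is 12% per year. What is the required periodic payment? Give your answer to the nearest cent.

Level ordinary annuity; solve FV = PMT × [((1+r)^n − 1)/r] for PMT.
Periodic rate r = 0.12 per year.
With n = 27: PMT = 5,000,000 / ([((1+r)^n − 1)/r]) = €29,520.47

€29,520.47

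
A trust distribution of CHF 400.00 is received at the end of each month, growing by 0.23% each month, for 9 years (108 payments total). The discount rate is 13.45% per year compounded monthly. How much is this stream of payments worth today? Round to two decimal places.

Periodic rate r = 0.1345/12 per month; n is counted in months.
Growing ordinary annuity: PV = PMT₁ × [1 − ((1+g)/(1+r))^n] / (r − g) = 400 × [1 − ((1+0.0023)/(1+r))^108] / (r − 0.0023) = CHF 27,634.28.

CHF 27,634.28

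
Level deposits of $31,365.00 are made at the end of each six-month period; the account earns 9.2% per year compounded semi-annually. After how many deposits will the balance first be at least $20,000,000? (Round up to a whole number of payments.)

Periodic rate r = 0.092/2 per half-year; n is counted in half-years.
Ordinary annuity FV: 20,000,000 = 31,365 × [((1+r)^n − 1)/r].
(1+r)^n = 1 + 20,000,000 × r / 31,365, so n = ln(1 + 20,000,000·r/31,365) / ln(1+r) = 75.87.
Round up to a whole number of payments: n = 76.

76 payments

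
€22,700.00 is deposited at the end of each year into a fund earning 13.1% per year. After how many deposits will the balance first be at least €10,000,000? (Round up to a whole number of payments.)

Periodic rate r = 0.131 per year.
Ordinary annuity FV: 10,000,000 = 22,700 × [((1+r)^n − 1)/r].
(1+r)^n = 1 + 10,000,000 × r / 22,700, so n = ln(1 + 10,000,000·r/22,700) / ln(1+r) = 33.08.
Round up to a whole number of payments: n = 34.

34 payments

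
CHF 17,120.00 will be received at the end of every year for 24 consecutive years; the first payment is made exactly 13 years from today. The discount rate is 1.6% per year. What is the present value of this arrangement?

CHF 280,180.34

Ordinary annuity of 24 payments, first payment at period 13.
Periodic rate r = 0.016 per year.
The ordinary-annuity PV formula values the stream one period before the first payment (period 12); discount that back 12 periods:
PV₀ = 17,120 × [1 − (1+r)^−24] / r × (1+r)^−12 = CHF 280,180.34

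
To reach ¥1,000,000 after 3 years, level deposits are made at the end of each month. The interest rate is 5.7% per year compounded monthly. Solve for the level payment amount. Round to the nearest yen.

¥25,536

Level ordinary annuity; solve FV = PMT × [((1+r)^n − 1)/r] for PMT.
Periodic rate r = 0.057/12 per month; n is counted in months.
With n = 36: PMT = 1,000,000 / ([((1+r)^n − 1)/r]) = ¥25,536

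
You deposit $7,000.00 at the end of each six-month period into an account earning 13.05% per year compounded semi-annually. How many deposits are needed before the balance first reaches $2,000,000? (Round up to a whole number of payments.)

48 payments

Periodic rate r = 0.1305/2 per half-year; n is counted in half-years.
Ordinary annuity FV: 2,000,000 = 7,000 × [((1+r)^n − 1)/r].
(1+r)^n = 1 + 2,000,000 × r / 7,000, so n = ln(1 + 2,000,000·r/7,000) / ln(1+r) = 47.11.
Round up to a whole number of payments: n = 48.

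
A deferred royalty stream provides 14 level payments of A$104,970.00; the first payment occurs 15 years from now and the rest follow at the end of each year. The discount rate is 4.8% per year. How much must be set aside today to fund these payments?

A$545,951.50

Ordinary annuity of 14 payments, first payment at period 15.
Periodic rate r = 0.048 per year.
The ordinary-annuity PV formula values the stream one period before the first payment (period 14); discount that back 14 periods:
PV₀ = 104,970 × [1 − (1+r)^−14] / r × (1+r)^−14 = A$545,951.50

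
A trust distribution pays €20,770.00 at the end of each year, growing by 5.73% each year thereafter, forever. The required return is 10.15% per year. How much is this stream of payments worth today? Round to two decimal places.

€469,909.50

Periodic rate r = 0.1015 per year.
Growing perpetuity (Gordon): PV = PMT₁ / (r − g) = 20,770 / (r − 0.0573) = €469,909.50.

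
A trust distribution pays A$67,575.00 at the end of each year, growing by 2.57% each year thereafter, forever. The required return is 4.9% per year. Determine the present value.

Periodic rate r = 0.049 per year.
Growing perpetuity (Gordon): PV = PMT₁ / (r − g) = 67,575 / (r − 0.0257) = A$2,900,214.59.

A$2,900,214.59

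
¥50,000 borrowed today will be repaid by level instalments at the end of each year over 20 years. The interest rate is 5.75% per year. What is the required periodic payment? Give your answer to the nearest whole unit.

Level ordinary annuity; solve PV = PMT × [(1 − (1+r)^−n)/r] for PMT.
Periodic rate r = 0.0575 per year.
With n = 20: PMT = 50,000 / ([(1 − (1+r)^−n)/r]) = ¥4,271

¥4,271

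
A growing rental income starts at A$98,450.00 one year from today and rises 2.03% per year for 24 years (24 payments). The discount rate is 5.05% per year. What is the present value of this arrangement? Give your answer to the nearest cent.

Periodic rate r = 0.0505 per year.
Growing ordinary annuity: PV = PMT₁ × [1 − ((1+g)/(1+r))^n] / (r − g) = 98,450 × [1 − ((1+0.0203)/(1+r))^24] / (r − 0.0203) = A$1,641,210.19.

A$1,641,210.19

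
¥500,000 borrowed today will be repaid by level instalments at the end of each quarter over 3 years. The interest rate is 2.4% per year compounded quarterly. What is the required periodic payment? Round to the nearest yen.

¥43,309

Level ordinary annuity; solve PV = PMT × [(1 − (1+r)^−n)/r] for PMT.
Periodic rate r = 0.024/4 per quarter; n is counted in quarters.
With n = 12: PMT = 500,000 / ([(1 − (1+r)^−n)/r]) = ¥43,309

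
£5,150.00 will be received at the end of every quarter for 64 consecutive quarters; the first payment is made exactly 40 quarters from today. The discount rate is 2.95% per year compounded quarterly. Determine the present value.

£196,703.55

Ordinary annuity of 64 payments, first payment at period 40.
Periodic rate r = 0.0295/4 per quarter; n is counted in quarters.
The ordinary-annuity PV formula values the stream one period before the first payment (period 39); discount that back 39 periods:
PV₀ = 5,150 × [1 − (1+r)^−64] / r × (1+r)^−39 = £196,703.55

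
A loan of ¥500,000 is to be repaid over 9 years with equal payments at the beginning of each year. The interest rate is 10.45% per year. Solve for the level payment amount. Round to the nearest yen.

Level annuity due; solve PV = PMT × [(1 − (1+r)^−n)/r] × (1+r) for PMT.
Periodic rate r = 0.1045 per year.
With n = 9: PMT = 500,000 / ([(1 − (1+r)^−n)/r] × (1+r)) = ¥80,017

¥80,017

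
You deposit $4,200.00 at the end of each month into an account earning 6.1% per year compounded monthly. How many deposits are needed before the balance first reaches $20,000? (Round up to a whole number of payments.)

5 payments

Periodic rate r = 0.061/12 per month; n is counted in months.
Ordinary annuity FV: 20,000 = 4,200 × [((1+r)^n − 1)/r].
(1+r)^n = 1 + 20,000 × r / 4,200, so n = ln(1 + 20,000·r/4,200) / ln(1+r) = 4.72.
Round up to a whole number of payments: n = 5.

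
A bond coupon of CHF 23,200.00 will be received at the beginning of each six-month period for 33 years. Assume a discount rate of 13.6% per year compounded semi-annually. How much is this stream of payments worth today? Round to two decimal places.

This is an annuity due: 66 payments of CHF 23,200.00 at the beginning of each six-month period.
Periodic rate r = 0.136/2 per half-year; n is counted in half-years.
PV = PMT × [(1 − (1+r)^−n)/r] × (1+r) = 23,200 × [1 − (1+r)^−66] / r × (1+r) = CHF 359,635.71

CHF 359,635.71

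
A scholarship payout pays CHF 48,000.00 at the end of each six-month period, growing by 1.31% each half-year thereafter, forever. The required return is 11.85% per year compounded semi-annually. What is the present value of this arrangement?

Periodic rate r = 0.1185/2 per half-year.
Growing perpetuity (Gordon): PV = PMT₁ / (r − g) = 48,000 / (r − 0.0131) = CHF 1,040,086.67.

CHF 1,040,086.67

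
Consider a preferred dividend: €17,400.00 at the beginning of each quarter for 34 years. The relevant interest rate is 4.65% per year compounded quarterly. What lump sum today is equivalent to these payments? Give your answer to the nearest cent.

€1,199,749.55

This is an annuity due: 136 payments of €17,400.00 at the beginning of each quarter.
Periodic rate r = 0.0465/4 per quarter; n is counted in quarters.
PV = PMT × [(1 − (1+r)^−n)/r] × (1+r) = 17,400 × [1 − (1+r)^−136] / r × (1+r) = €1,199,749.55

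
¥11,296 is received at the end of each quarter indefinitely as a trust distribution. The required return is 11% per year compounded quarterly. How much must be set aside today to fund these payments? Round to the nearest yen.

¥410,764

Periodic rate r = 0.11/4 per quarter.
Level perpetuity: PV = PMT / r = 11,296 / (0.11/4) = ¥410,764.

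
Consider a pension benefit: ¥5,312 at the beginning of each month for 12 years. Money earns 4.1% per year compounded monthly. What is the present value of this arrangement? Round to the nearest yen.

¥605,429

This is an annuity due: 144 payments of ¥5,312 at the beginning of each month.
Periodic rate r = 0.041/12 per month; n is counted in months.
PV = PMT × [(1 − (1+r)^−n)/r] × (1+r) = 5,312 × [1 − (1+r)^−144] / r × (1+r) = ¥605,429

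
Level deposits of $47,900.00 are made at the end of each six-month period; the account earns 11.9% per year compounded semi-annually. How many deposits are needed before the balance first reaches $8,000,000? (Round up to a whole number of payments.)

Periodic rate r = 0.119/2 per half-year; n is counted in half-years.
Ordinary annuity FV: 8,000,000 = 47,900 × [((1+r)^n − 1)/r].
(1+r)^n = 1 + 8,000,000 × r / 47,900, so n = ln(1 + 8,000,000·r/47,900) / ln(1+r) = 41.39.
Round up to a whole number of payments: n = 42.

42 payments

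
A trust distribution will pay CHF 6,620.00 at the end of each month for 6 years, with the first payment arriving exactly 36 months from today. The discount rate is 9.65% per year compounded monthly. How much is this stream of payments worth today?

Ordinary annuity of 72 payments, first payment at period 36.
Periodic rate r = 0.0965/12 per month; n is counted in months.
The ordinary-annuity PV formula values the stream one period before the first payment (period 35); discount that back 35 periods:
PV₀ = 6,620 × [1 − (1+r)^−72] / r × (1+r)^−35 = CHF 272,570.66

CHF 272,570.66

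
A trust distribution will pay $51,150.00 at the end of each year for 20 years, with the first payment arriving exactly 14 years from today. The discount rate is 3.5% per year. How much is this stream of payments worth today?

$464,824.07

Ordinary annuity of 20 payments, first payment at period 14.
Periodic rate r = 0.035 per year.
The ordinary-annuity PV formula values the stream one period before the first payment (period 13); discount that back 13 periods:
PV₀ = 51,150 × [1 − (1+r)^−20] / r × (1+r)^−13 = $464,824.07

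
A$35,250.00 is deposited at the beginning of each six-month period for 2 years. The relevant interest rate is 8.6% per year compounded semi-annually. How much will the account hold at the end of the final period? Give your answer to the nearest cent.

This is an annuity due: 4 deposits of A$35,250.00 at the beginning of each six-month period.
Periodic rate r = 0.086/2 per half-year; n is counted in half-years.
FV = PMT × [((1+r)^n − 1)/r] × (1+r) = 35,250 × [(1+r)^4 − 1] / r × (1+r) = A$156,823.41

A$156,823.41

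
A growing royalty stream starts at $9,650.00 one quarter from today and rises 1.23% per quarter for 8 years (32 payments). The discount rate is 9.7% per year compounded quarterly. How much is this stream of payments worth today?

Periodic rate r = 0.097/4 per quarter; n is counted in quarters.
Growing ordinary annuity: PV = PMT₁ × [1 − ((1+g)/(1+r))^n] / (r − g) = 9,650 × [1 − ((1+0.0123)/(1+r))^32] / (r − 0.0123) = $252,824.10.

$252,824.10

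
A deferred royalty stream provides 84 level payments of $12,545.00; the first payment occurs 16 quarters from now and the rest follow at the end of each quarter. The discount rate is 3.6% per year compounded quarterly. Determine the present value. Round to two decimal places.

$644,478.54

Ordinary annuity of 84 payments, first payment at period 16.
Periodic rate r = 0.036/4 per quarter; n is counted in quarters.
The ordinary-annuity PV formula values the stream one period before the first payment (period 15); discount that back 15 periods:
PV₀ = 12,545 × [1 − (1+r)^−84] / r × (1+r)^−15 = $644,478.54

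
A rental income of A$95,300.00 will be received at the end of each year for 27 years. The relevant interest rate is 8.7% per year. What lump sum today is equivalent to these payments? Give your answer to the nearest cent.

A$980,222.59

This is an ordinary annuity: 27 payments of A$95,300.00 at the end of each year.
Periodic rate r = 0.087 per year.
PV = PMT × [(1 − (1+r)^−n)/r] = 95,300 × [1 − (1+r)^−27] / r = A$980,222.59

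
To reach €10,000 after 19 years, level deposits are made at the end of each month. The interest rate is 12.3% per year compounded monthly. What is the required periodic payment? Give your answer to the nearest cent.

€11.11

Level ordinary annuity; solve FV = PMT × [((1+r)^n − 1)/r] for PMT.
Periodic rate r = 0.123/12 per month; n is counted in months.
With n = 228: PMT = 10,000 / ([((1+r)^n − 1)/r]) = €11.11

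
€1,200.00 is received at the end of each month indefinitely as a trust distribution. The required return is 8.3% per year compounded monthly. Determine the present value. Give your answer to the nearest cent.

€173,493.98

Periodic rate r = 0.083/12 per month.
Level perpetuity: PV = PMT / r = 1,200 / (0.083/12) = €173,493.98.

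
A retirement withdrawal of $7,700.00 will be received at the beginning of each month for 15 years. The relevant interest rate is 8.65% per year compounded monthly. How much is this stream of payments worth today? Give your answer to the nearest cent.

$780,583.70

This is an annuity due: 180 payments of $7,700.00 at the beginning of each month.
Periodic rate r = 0.0865/12 per month; n is counted in months.
PV = PMT × [(1 − (1+r)^−n)/r] × (1+r) = 7,700 × [1 − (1+r)^−180] / r × (1+r) = $780,583.70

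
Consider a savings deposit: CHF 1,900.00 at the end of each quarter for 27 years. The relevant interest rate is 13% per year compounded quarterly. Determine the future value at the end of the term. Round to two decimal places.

CHF 1,790,793.26

This is an ordinary annuity: 108 deposits of CHF 1,900.00 at the end of each quarter.
Periodic rate r = 0.13/4 per quarter; n is counted in quarters.
FV = PMT × [((1+r)^n − 1)/r] = 1,900 × [(1+r)^108 − 1] / r = CHF 1,790,793.26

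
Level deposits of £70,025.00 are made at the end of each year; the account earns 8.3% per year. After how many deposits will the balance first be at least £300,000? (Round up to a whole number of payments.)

4 payments

Periodic rate r = 0.083 per year.
Ordinary annuity FV: 300,000 = 70,025 × [((1+r)^n − 1)/r].
(1+r)^n = 1 + 300,000 × r / 70,025, so n = ln(1 + 300,000·r/70,025) / ln(1+r) = 3.82.
Round up to a whole number of payments: n = 4.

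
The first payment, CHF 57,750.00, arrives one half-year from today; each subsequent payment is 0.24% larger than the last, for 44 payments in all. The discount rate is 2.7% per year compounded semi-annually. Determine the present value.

CHF 1,997,980.21

Periodic rate r = 0.027/2 per half-year; n is counted in half-years.
Growing ordinary annuity: PV = PMT₁ × [1 − ((1+g)/(1+r))^n] / (r − g) = 57,750 × [1 − ((1+0.0024)/(1+r))^44] / (r − 0.0024) = CHF 1,997,980.21.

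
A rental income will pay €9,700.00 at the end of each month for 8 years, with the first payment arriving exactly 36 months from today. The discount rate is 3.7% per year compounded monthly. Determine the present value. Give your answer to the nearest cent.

€722,739.06

Ordinary annuity of 96 payments, first payment at period 36.
Periodic rate r = 0.037/12 per month; n is counted in months.
The ordinary-annuity PV formula values the stream one period before the first payment (period 35); discount that back 35 periods:
PV₀ = 9,700 × [1 − (1+r)^−96] / r × (1+r)^−35 = €722,739.06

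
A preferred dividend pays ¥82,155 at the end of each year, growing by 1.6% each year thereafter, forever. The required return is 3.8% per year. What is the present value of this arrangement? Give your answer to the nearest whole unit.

¥3,734,318

Periodic rate r = 0.038 per year.
Growing perpetuity (Gordon): PV = PMT₁ / (r − g) = 82,155 / (r − 0.016) = ¥3,734,318.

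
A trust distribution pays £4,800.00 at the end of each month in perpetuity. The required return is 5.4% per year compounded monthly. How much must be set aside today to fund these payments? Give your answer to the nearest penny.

£1,066,666.67

Periodic rate r = 0.054/12 per month.
Level perpetuity: PV = PMT / r = 4,800 / (0.054/12) = £1,066,666.67.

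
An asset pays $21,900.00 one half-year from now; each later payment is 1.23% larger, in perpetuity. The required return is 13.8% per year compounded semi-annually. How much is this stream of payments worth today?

$386,243.39

Periodic rate r = 0.138/2 per half-year.
Growing perpetuity (Gordon): PV = PMT₁ / (r − g) = 21,900 / (r − 0.0123) = $386,243.39.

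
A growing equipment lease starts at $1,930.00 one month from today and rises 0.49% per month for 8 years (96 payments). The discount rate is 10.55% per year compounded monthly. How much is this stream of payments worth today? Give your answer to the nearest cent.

$153,737.58

Periodic rate r = 0.1055/12 per month; n is counted in months.
Growing ordinary annuity: PV = PMT₁ × [1 − ((1+g)/(1+r))^n] / (r − g) = 1,930 × [1 − ((1+0.0049)/(1+r))^96] / (r − 0.0049) = $153,737.58.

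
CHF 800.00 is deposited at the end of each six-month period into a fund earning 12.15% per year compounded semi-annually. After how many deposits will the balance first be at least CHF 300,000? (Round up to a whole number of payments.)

Periodic rate r = 0.1215/2 per half-year; n is counted in half-years.
Ordinary annuity FV: 300,000 = 800 × [((1+r)^n − 1)/r].
(1+r)^n = 1 + 300,000 × r / 800, so n = ln(1 + 300,000·r/800) / ln(1+r) = 53.73.
Round up to a whole number of payments: n = 54.

54 payments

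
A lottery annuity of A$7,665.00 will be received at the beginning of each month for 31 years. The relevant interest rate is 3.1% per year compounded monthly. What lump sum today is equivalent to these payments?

This is an annuity due: 372 payments of A$7,665.00 at the beginning of each month.
Periodic rate r = 0.031/12 per month; n is counted in months.
PV = PMT × [(1 − (1+r)^−n)/r] × (1+r) = 7,665 × [1 − (1+r)^−372] / r × (1+r) = A$1,835,474.22

A$1,835,474.22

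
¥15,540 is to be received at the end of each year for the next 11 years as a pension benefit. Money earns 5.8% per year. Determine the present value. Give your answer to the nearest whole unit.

This is an ordinary annuity: 11 payments of ¥15,540 at the end of each year.
Periodic rate r = 0.058 per year.
PV = PMT × [(1 − (1+r)^−n)/r] = 15,540 × [1 − (1+r)^−11] / r = ¥123,825

¥123,825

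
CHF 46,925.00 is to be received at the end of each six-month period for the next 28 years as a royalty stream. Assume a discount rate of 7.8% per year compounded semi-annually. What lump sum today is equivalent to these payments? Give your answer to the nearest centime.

This is an ordinary annuity: 56 payments of CHF 46,925.00 at the end of each six-month period.
Periodic rate r = 0.078/2 per half-year; n is counted in half-years.
PV = PMT × [(1 − (1+r)^−n)/r] = 46,925 × [1 − (1+r)^−56] / r = CHF 1,061,993.97

CHF 1,061,993.97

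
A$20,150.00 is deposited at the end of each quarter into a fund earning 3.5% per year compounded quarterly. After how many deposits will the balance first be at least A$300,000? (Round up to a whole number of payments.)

15 payments

Periodic rate r = 0.035/4 per quarter; n is counted in quarters.
Ordinary annuity FV: 300,000 = 20,150 × [((1+r)^n − 1)/r].
(1+r)^n = 1 + 300,000 × r / 20,150, so n = ln(1 + 300,000·r/20,150) / ln(1+r) = 14.06.
Round up to a whole number of payments: n = 15.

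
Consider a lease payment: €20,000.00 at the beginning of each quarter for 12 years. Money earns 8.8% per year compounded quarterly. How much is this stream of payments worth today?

€602,190.69

This is an annuity due: 48 payments of €20,000.00 at the beginning of each quarter.
Periodic rate r = 0.088/4 per quarter; n is counted in quarters.
PV = PMT × [(1 − (1+r)^−n)/r] × (1+r) = 20,000 × [1 − (1+r)^−48] / r × (1+r) = €602,190.69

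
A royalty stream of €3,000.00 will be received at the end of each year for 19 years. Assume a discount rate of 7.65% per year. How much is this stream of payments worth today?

€29,550.88

This is an ordinary annuity: 19 payments of €3,000.00 at the end of each year.
Periodic rate r = 0.0765 per year.
PV = PMT × [(1 − (1+r)^−n)/r] = 3,000 × [1 − (1+r)^−19] / r = €29,550.88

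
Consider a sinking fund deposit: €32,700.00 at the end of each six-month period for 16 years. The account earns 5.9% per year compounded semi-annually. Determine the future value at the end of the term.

€1,701,930.80

This is an ordinary annuity: 32 deposits of €32,700.00 at the end of each six-month period.
Periodic rate r = 0.059/2 per half-year; n is counted in half-years.
FV = PMT × [((1+r)^n − 1)/r] = 32,700 × [(1+r)^32 − 1] / r = €1,701,930.80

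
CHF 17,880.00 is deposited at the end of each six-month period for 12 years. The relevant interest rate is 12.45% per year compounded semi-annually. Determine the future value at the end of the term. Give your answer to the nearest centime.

This is an ordinary annuity: 24 deposits of CHF 17,880.00 at the end of each six-month period.
Periodic rate r = 0.1245/2 per half-year; n is counted in half-years.
FV = PMT × [((1+r)^n − 1)/r] = 17,880 × [(1+r)^24 − 1] / r = CHF 936,456.86

CHF 936,456.86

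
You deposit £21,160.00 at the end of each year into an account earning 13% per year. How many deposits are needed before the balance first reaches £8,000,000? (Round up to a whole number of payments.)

Periodic rate r = 0.13 per year.
Ordinary annuity FV: 8,000,000 = 21,160 × [((1+r)^n − 1)/r].
(1+r)^n = 1 + 8,000,000 × r / 21,160, so n = ln(1 + 8,000,000·r/21,160) / ln(1+r) = 32.03.
Round up to a whole number of payments: n = 33.

33 payments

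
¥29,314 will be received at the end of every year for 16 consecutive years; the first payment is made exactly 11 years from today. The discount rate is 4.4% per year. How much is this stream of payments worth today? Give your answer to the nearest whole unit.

Ordinary annuity of 16 payments, first payment at period 11.
Periodic rate r = 0.044 per year.
The ordinary-annuity PV formula values the stream one period before the first payment (period 10); discount that back 10 periods:
PV₀ = 29,314 × [1 − (1+r)^−16] / r × (1+r)^−10 = ¥215,654

¥215,654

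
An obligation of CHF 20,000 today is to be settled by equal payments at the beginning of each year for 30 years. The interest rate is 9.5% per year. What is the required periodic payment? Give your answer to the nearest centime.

Level annuity due; solve PV = PMT × [(1 − (1+r)^−n)/r] × (1+r) for PMT.
Periodic rate r = 0.095 per year.
With n = 30: PMT = 20,000 / ([(1 − (1+r)^−n)/r] × (1+r)) = CHF 1,857.18

CHF 1,857.18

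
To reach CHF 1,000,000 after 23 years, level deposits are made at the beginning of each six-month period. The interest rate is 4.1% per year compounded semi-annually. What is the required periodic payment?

CHF 13,016.35

Level annuity due; solve FV = PMT × [((1+r)^n − 1)/r] × (1+r) for PMT.
Periodic rate r = 0.041/2 per half-year; n is counted in half-years.
With n = 46: PMT = 1,000,000 / ([((1+r)^n − 1)/r] × (1+r)) = CHF 13,016.35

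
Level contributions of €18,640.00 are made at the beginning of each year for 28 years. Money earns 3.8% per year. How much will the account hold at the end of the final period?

This is an annuity due: 28 deposits of €18,640.00 at the beginning of each year.
Periodic rate r = 0.038 per year.
FV = PMT × [((1+r)^n − 1)/r] × (1+r) = 18,640 × [(1+r)^28 − 1] / r × (1+r) = €937,557.27

€937,557.27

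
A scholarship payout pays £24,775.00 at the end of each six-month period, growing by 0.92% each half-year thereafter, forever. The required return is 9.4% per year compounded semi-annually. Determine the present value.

£655,423.28

Periodic rate r = 0.094/2 per half-year.
Growing perpetuity (Gordon): PV = PMT₁ / (r − g) = 24,775 / (r − 0.0092) = £655,423.28.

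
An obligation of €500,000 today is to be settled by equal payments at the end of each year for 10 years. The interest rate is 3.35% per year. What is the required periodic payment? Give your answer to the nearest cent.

Level ordinary annuity; solve PV = PMT × [(1 − (1+r)^−n)/r] for PMT.
Periodic rate r = 0.0335 per year.
With n = 10: PMT = 500,000 / ([(1 − (1+r)^−n)/r]) = €59,667.01

€59,667.01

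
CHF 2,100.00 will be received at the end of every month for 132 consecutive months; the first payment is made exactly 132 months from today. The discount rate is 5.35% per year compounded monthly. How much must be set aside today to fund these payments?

Ordinary annuity of 132 payments, first payment at period 132.
Periodic rate r = 0.0535/12 per month; n is counted in months.
The ordinary-annuity PV formula values the stream one period before the first payment (period 131); discount that back 131 periods:
PV₀ = 2,100 × [1 − (1+r)^−132] / r × (1+r)^−131 = CHF 116,804.31

CHF 116,804.31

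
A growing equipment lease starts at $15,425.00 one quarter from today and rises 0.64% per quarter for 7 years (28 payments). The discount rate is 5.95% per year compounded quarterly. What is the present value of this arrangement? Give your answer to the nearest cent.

Periodic rate r = 0.0595/4 per quarter; n is counted in quarters.
Growing ordinary annuity: PV = PMT₁ × [1 − ((1+g)/(1+r))^n] / (r − g) = 15,425 × [1 − ((1+0.0064)/(1+r))^28] / (r − 0.0064) = $380,890.88.

$380,890.88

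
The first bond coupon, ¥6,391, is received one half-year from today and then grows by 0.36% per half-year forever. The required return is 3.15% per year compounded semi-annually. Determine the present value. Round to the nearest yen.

Periodic rate r = 0.0315/2 per half-year.
Growing perpetuity (Gordon): PV = PMT₁ / (r − g) = 6,391 / (r − 0.0036) = ¥526,008.

¥526,008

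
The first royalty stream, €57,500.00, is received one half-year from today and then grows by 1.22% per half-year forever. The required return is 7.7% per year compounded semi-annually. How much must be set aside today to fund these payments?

€2,186,311.79

Periodic rate r = 0.077/2 per half-year.
Growing perpetuity (Gordon): PV = PMT₁ / (r − g) = 57,500 / (r − 0.0122) = €2,186,311.79.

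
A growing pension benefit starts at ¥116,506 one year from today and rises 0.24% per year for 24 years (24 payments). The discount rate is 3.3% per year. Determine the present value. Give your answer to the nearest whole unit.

¥1,957,246

Periodic rate r = 0.033 per year.
Growing ordinary annuity: PV = PMT₁ × [1 − ((1+g)/(1+r))^n] / (r − g) = 116,506 × [1 − ((1+0.0024)/(1+r))^24] / (r − 0.0024) = ¥1,957,246.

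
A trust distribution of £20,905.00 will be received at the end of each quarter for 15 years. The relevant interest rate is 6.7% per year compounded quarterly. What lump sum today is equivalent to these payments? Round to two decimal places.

£787,395.47

This is an ordinary annuity: 60 payments of £20,905.00 at the end of each quarter.
Periodic rate r = 0.067/4 per quarter; n is counted in quarters.
PV = PMT × [(1 − (1+r)^−n)/r] = 20,905 × [1 − (1+r)^−60] / r = £787,395.47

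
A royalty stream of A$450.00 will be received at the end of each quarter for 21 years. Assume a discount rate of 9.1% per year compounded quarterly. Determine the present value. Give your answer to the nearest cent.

This is an ordinary annuity: 84 payments of A$450.00 at the end of each quarter.
Periodic rate r = 0.091/4 per quarter; n is counted in quarters.
PV = PMT × [(1 − (1+r)^−n)/r] = 450 × [1 − (1+r)^−84] / r = A$16,790.75

A$16,790.75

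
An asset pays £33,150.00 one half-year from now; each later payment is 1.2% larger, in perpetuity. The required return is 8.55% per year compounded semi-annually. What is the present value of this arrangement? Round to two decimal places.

Periodic rate r = 0.0855/2 per half-year.
Growing perpetuity (Gordon): PV = PMT₁ / (r − g) = 33,150 / (r − 0.012) = £1,078,048.78.

£1,078,048.78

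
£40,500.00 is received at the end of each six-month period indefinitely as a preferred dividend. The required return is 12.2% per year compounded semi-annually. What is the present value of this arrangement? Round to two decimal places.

£663,934.43

Periodic rate r = 0.122/2 per half-year.
Level perpetuity: PV = PMT / r = 40,500 / (0.122/2) = £663,934.43.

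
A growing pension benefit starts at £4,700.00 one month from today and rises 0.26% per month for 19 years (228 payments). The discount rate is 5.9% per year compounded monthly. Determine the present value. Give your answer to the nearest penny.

£830,109.36

Periodic rate r = 0.059/12 per month; n is counted in months.
Growing ordinary annuity: PV = PMT₁ × [1 − ((1+g)/(1+r))^n] / (r − g) = 4,700 × [1 − ((1+0.0026)/(1+r))^228] / (r − 0.0026) = £830,109.36.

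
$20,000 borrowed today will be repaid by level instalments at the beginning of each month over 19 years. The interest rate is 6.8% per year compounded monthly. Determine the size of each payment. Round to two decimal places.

$155.60

Level annuity due; solve PV = PMT × [(1 − (1+r)^−n)/r] × (1+r) for PMT.
Periodic rate r = 0.068/12 per month; n is counted in months.
With n = 228: PMT = 20,000 / ([(1 − (1+r)^−n)/r] × (1+r)) = $155.60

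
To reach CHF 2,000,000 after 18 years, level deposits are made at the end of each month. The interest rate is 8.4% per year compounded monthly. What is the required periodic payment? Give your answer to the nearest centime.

Level ordinary annuity; solve FV = PMT × [((1+r)^n − 1)/r] for PMT.
Periodic rate r = 0.084/12 per month; n is counted in months.
With n = 216: PMT = 2,000,000 / ([((1+r)^n − 1)/r]) = CHF 3,986.37

CHF 3,986.37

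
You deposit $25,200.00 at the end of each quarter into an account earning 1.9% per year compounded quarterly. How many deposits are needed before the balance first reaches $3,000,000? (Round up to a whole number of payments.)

95 payments

Periodic rate r = 0.019/4 per quarter; n is counted in quarters.
Ordinary annuity FV: 3,000,000 = 25,200 × [((1+r)^n − 1)/r].
(1+r)^n = 1 + 3,000,000 × r / 25,200, so n = ln(1 + 3,000,000·r/25,200) / ln(1+r) = 94.58.
Round up to a whole number of payments: n = 95.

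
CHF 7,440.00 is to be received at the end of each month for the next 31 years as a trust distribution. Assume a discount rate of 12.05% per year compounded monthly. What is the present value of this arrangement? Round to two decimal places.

CHF 722,901.30

This is an ordinary annuity: 372 payments of CHF 7,440.00 at the end of each month.
Periodic rate r = 0.1205/12 per month; n is counted in months.
PV = PMT × [(1 − (1+r)^−n)/r] = 7,440 × [1 − (1+r)^−372] / r = CHF 722,901.30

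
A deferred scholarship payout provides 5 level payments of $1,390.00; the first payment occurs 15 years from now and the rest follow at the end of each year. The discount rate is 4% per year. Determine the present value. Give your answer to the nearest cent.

Ordinary annuity of 5 payments, first payment at period 15.
Periodic rate r = 0.04 per year.
The ordinary-annuity PV formula values the stream one period before the first payment (period 14); discount that back 14 periods:
PV₀ = 1,390 × [1 − (1+r)^−5] / r × (1+r)^−14 = $3,573.43

$3,573.43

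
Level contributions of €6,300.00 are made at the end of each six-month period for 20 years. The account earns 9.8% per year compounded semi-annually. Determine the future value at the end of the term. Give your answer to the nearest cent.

This is an ordinary annuity: 40 deposits of €6,300.00 at the end of each six-month period.
Periodic rate r = 0.098/2 per half-year; n is counted in half-years.
FV = PMT × [((1+r)^n − 1)/r] = 6,300 × [(1+r)^40 − 1] / r = €742,721.11

€742,721.11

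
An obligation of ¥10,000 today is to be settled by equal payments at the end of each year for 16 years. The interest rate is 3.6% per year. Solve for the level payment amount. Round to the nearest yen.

¥833

Level ordinary annuity; solve PV = PMT × [(1 − (1+r)^−n)/r] for PMT.
Periodic rate r = 0.036 per year.
With n = 16: PMT = 10,000 / ([(1 − (1+r)^−n)/r]) = ¥833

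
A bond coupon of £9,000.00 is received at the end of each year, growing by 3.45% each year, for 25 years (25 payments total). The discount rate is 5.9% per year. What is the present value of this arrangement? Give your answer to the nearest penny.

£162,730.84

Periodic rate r = 0.059 per year.
Growing ordinary annuity: PV = PMT₁ × [1 − ((1+g)/(1+r))^n] / (r − g) = 9,000 × [1 − ((1+0.0345)/(1+r))^25] / (r − 0.0345) = £162,730.84.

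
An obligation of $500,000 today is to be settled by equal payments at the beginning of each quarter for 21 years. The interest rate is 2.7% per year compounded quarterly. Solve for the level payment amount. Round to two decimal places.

$7,765.62

Level annuity due; solve PV = PMT × [(1 − (1+r)^−n)/r] × (1+r) for PMT.
Periodic rate r = 0.027/4 per quarter; n is counted in quarters.
With n = 84: PMT = 500,000 / ([(1 − (1+r)^−n)/r] × (1+r)) = $7,765.62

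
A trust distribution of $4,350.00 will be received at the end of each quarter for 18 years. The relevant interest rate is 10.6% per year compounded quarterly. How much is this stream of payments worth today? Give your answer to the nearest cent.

$139,182.08

This is an ordinary annuity: 72 payments of $4,350.00 at the end of each quarter.
Periodic rate r = 0.106/4 per quarter; n is counted in quarters.
PV = PMT × [(1 − (1+r)^−n)/r] = 4,350 × [1 − (1+r)^−72] / r = $139,182.08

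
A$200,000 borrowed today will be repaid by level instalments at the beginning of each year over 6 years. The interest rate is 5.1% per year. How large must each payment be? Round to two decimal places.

A$37,611.41

Level annuity due; solve PV = PMT × [(1 − (1+r)^−n)/r] × (1+r) for PMT.
Periodic rate r = 0.051 per year.
With n = 6: PMT = 200,000 / ([(1 − (1+r)^−n)/r] × (1+r)) = A$37,611.41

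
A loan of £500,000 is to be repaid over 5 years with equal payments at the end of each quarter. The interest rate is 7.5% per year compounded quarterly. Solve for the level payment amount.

Level ordinary annuity; solve PV = PMT × [(1 − (1+r)^−n)/r] for PMT.
Periodic rate r = 0.075/4 per quarter; n is counted in quarters.
With n = 20: PMT = 500,000 / ([(1 − (1+r)^−n)/r]) = £30,210.74

£30,210.74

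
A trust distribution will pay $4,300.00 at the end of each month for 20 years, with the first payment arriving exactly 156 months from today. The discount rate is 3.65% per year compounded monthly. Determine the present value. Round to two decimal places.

Ordinary annuity of 240 payments, first payment at period 156.
Periodic rate r = 0.0365/12 per month; n is counted in months.
The ordinary-annuity PV formula values the stream one period before the first payment (period 155); discount that back 155 periods:
PV₀ = 4,300 × [1 − (1+r)^−240] / r × (1+r)^−155 = $456,955.44

$456,955.44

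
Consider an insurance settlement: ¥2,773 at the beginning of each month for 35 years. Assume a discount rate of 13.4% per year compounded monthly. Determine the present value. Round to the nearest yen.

¥248,734

This is an annuity due: 420 payments of ¥2,773 at the beginning of each month.
Periodic rate r = 0.134/12 per month; n is counted in months.
PV = PMT × [(1 − (1+r)^−n)/r] × (1+r) = 2,773 × [1 − (1+r)^−420] / r × (1+r) = ¥248,734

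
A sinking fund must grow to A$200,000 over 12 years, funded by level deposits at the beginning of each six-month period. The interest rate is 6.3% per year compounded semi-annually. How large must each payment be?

Level annuity due; solve FV = PMT × [((1+r)^n − 1)/r] × (1+r) for PMT.
Periodic rate r = 0.063/2 per half-year; n is counted in half-years.
With n = 24: PMT = 200,000 / ([((1+r)^n − 1)/r] × (1+r)) = A$5,527.02

A$5,527.02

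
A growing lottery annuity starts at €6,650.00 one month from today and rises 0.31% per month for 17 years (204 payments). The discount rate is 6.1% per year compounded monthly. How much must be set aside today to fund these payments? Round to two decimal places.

Periodic rate r = 0.061/12 per month; n is counted in months.
Growing ordinary annuity: PV = PMT₁ × [1 − ((1+g)/(1+r))^n] / (r − g) = 6,650 × [1 − ((1+0.0031)/(1+r))^204] / (r − 0.0031) = €1,112,021.09.

€1,112,021.09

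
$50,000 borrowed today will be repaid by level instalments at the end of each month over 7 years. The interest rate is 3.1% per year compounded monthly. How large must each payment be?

$662.92

Level ordinary annuity; solve PV = PMT × [(1 − (1+r)^−n)/r] for PMT.
Periodic rate r = 0.031/12 per month; n is counted in months.
With n = 84: PMT = 50,000 / ([(1 − (1+r)^−n)/r]) = $662.92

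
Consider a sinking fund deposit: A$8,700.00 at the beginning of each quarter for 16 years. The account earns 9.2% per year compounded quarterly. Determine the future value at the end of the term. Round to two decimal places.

This is an annuity due: 64 deposits of A$8,700.00 at the beginning of each quarter.
Periodic rate r = 0.092/4 per quarter; n is counted in quarters.
FV = PMT × [((1+r)^n − 1)/r] × (1+r) = 8,700 × [(1+r)^64 − 1] / r × (1+r) = A$1,271,509.08

A$1,271,509.08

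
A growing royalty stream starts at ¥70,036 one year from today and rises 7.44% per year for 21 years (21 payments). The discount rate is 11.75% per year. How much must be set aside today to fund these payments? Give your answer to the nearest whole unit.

Periodic rate r = 0.1175 per year.
Growing ordinary annuity: PV = PMT₁ × [1 − ((1+g)/(1+r))^n] / (r − g) = 70,036 × [1 − ((1+0.0744)/(1+r))^21] / (r − 0.0744) = ¥913,536.

¥913,536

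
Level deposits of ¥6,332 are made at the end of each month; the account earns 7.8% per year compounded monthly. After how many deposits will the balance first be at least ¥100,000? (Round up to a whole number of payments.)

Periodic rate r = 0.078/12 per month; n is counted in months.
Ordinary annuity FV: 100,000 = 6,332 × [((1+r)^n − 1)/r].
(1+r)^n = 1 + 100,000 × r / 6,332, so n = ln(1 + 100,000·r/6,332) / ln(1+r) = 15.08.
Round up to a whole number of payments: n = 16.

16 payments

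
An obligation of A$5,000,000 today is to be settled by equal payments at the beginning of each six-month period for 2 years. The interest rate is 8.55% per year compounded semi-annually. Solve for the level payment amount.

A$1,329,550.30

Level annuity due; solve PV = PMT × [(1 − (1+r)^−n)/r] × (1+r) for PMT.
Periodic rate r = 0.0855/2 per half-year; n is counted in half-years.
With n = 4: PMT = 5,000,000 / ([(1 − (1+r)^−n)/r] × (1+r)) = A$1,329,550.30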